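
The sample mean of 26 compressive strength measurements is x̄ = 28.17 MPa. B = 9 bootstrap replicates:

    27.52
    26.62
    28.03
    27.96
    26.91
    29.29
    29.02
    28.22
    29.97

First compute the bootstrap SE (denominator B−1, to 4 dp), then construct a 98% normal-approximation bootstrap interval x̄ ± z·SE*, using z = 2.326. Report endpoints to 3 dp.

Mean of replicates = 28.1711; sum of squared deviations = 9.6957; SE* = √(9.6957/8) = 1.1009
Margin = 2.326 × 1.1009 = 2.5607
Interval: 28.17 ± 2.5607

(25.609, 30.731)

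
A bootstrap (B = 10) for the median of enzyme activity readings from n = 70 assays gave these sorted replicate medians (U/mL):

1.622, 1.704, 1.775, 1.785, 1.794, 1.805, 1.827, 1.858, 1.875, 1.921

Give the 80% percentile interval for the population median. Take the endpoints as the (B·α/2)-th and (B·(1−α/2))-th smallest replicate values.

α = 0.20; lower rank = 10 × 0.100 = 1; upper rank = 10 × 0.900 = 9.
The 1st smallest replicate is 1.622; the 9th is 1.875.

(1.622, 1.875)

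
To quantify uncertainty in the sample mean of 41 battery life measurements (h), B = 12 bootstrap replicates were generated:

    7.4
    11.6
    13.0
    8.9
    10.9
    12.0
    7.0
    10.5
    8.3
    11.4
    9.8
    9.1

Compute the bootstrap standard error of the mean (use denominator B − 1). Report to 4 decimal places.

Bootstrap SE is the standard deviation of the 12 replicate means.
Mean of replicates: (7.4 + 11.6 + 13.0 + 8.9 + 10.9 + 12.0 + 7.0 + 10.5 + 8.3 + 11.4 + 9.8 + 9.1) / 12 = 119.90000 / 12 = 9.99167
Sum of squared deviations: (−2.59167)² + (+1.60833)² + (+3.00833)² + (−1.09167)² + (+0.90833)² + (+2.00833)² + (−2.99167)² + (+0.50833)² + (−1.69167)² + (+1.40833)² + (−0.19167)² + (−0.89167)² = 39.28917
Variance = 39.28917 / 11 = 3.57174
SE* = √3.57174

SE* = 1.8899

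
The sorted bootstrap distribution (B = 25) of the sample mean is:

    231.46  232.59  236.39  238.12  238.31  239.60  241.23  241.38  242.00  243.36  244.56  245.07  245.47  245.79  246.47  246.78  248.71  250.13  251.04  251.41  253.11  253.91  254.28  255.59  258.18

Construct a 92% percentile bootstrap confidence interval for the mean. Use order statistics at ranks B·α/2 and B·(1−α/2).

(231.46, 255.59)

α = 0.08; lower rank = 25 × 0.040 = 1; upper rank = 25 × 0.960 = 24.
The 1st smallest replicate is 231.46; the 24th is 255.59.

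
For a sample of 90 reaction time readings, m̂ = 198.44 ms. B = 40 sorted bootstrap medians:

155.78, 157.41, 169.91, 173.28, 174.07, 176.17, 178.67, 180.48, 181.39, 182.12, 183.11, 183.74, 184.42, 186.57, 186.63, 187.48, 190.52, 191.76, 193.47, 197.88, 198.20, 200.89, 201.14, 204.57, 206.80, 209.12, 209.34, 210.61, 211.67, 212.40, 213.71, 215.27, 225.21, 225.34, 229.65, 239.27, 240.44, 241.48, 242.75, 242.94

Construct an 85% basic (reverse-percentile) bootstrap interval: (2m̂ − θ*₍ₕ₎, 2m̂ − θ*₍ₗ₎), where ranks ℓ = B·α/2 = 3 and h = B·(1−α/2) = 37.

Percentile endpoints at ranks 3 and 37: θ*₍3₎ = 169.91, θ*₍37₎ = 240.44.
Basic interval reflects these around m̂:
  lower = 2 × 198.44 − 240.44 = 156.44
  upper = 2 × 198.44 − 169.91 = 226.97

(156.44, 226.97)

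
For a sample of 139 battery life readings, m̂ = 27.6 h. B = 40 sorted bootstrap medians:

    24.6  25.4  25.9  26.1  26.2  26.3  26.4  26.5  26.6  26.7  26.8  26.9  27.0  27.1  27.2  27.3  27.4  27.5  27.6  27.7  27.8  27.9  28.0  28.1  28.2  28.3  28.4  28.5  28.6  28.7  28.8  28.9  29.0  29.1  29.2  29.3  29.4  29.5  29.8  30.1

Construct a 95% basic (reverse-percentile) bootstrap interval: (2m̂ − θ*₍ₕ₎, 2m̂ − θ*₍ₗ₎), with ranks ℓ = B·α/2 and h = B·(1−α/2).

Percentile endpoints at ranks 1 and 39: θ*₍1₎ = 24.6, θ*₍39₎ = 29.8.
Basic interval reflects these around m̂:
  lower = 2 × 27.6 − 29.8 = 25.4
  upper = 2 × 27.6 − 24.6 = 30.6

(25.4, 30.6)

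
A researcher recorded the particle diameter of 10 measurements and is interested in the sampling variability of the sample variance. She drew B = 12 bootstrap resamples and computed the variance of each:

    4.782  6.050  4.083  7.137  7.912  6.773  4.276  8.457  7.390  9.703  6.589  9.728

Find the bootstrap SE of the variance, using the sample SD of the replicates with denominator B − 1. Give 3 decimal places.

SE* = 1.901

Bootstrap SE is the standard deviation of the 12 replicate variances.
Mean of replicates: (4.782 + 6.050 + 4.083 + 7.137 + 7.912 + 6.773 + 4.276 + 8.457 + 7.390 + 9.703 + 6.589 + 9.728) / 12 = 82.8800 / 12 = 6.9067
Sum of squared deviations: (−2.1247)² + (−0.8567)² + (−2.8237)² + (+0.2303)² + (+1.0053)² + (−0.1337)² + (−2.6307)² + (+1.5503)² + (+0.4833)² + (+2.7963)² + (−0.3177)² + (+2.8213)² = 39.7407
Variance = 39.7407 / 11 = 3.6128
SE* = √3.6128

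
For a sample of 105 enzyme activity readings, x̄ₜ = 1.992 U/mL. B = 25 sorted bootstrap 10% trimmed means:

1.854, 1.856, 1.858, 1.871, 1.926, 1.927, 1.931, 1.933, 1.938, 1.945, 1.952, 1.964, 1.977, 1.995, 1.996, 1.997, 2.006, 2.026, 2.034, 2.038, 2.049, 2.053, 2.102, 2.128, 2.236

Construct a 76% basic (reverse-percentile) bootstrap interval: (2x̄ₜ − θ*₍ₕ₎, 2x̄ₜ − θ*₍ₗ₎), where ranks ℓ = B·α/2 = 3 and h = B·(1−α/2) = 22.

Percentile endpoints at ranks 3 and 22: θ*₍3₎ = 1.858, θ*₍22₎ = 2.053.
Basic interval reflects these around x̄ₜ:
  lower = 2 × 1.992 − 2.053 = 1.931
  upper = 2 × 1.992 − 1.858 = 2.126

(1.931, 2.126)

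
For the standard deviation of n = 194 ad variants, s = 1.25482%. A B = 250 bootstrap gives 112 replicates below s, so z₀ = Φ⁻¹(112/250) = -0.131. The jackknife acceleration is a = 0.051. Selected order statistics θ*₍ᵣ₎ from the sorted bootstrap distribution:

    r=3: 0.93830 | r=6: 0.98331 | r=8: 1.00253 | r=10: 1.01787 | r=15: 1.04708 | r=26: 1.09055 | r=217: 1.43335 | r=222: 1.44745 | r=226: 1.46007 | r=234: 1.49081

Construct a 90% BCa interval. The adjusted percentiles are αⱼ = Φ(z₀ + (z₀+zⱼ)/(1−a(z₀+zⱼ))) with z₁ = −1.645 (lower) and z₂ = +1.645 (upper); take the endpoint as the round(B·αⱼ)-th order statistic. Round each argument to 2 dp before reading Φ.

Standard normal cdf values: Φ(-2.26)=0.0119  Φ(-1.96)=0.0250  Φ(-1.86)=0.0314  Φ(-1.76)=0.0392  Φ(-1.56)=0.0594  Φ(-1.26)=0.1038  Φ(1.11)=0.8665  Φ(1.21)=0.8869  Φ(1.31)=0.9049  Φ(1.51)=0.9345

(1.01787, 1.49081)

Lower: z₀ + z₁ = -0.131 + (-1.645) = -1.776; 1 − a(z₀+z₁) = 1 − (0.051)(-1.776) = 1.0906; argument = -0.131 + (-1.776)/1.0906 = -1.7595 → -1.76.
α₁ = Φ(-1.76) = 0.0392; rank = round(250 × 0.0392) = 10; θ*₍10₎ = 1.01787.
Upper: z₀ + z₂ = 1.514; 1 − a(z₀+z₂) = 0.9228; argument = 1.5097 → 1.51; α₂ = 0.9345; rank = 234; θ*₍234₎ = 1.49081.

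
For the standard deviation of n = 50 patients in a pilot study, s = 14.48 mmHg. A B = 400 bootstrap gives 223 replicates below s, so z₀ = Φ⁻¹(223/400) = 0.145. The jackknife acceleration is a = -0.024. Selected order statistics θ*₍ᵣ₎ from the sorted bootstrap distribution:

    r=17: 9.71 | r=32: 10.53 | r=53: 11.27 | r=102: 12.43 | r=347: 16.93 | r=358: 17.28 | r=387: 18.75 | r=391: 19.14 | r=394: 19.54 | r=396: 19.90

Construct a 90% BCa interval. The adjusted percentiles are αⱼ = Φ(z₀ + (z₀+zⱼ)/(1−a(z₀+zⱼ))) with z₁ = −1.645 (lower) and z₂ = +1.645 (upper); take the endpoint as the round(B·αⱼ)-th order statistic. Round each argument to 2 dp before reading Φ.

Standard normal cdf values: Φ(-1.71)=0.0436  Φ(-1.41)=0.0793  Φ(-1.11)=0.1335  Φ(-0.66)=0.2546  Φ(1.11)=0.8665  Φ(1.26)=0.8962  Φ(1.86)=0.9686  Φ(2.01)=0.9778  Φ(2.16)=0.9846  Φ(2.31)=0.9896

(10.53, 18.75)

Lower: z₀ + z₁ = 0.145 + (-1.645) = -1.500; 1 − a(z₀+z₁) = 1 − (-0.024)(-1.500) = 0.9640; argument = 0.145 + (-1.500)/0.9640 = -1.4110 → -1.41.
α₁ = Φ(-1.41) = 0.0793; rank = round(400 × 0.0793) = 32; θ*₍32₎ = 10.53.
Upper: z₀ + z₂ = 1.790; 1 − a(z₀+z₂) = 1.0430; argument = 1.8613 → 1.86; α₂ = 0.9686; rank = 387; θ*₍387₎ = 18.75.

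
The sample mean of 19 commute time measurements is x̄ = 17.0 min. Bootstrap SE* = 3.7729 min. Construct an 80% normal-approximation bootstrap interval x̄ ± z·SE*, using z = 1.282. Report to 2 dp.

(12.16, 21.84)

Margin = 1.282 × 3.7729 = 4.837
Interval: 17.0 ± 4.837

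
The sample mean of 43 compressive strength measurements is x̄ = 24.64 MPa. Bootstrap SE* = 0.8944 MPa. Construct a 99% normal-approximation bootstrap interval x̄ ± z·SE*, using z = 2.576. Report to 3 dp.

(22.336, 26.944)

Margin = 2.576 × 0.8944 = 2.3040
Interval: 24.64 ± 2.3040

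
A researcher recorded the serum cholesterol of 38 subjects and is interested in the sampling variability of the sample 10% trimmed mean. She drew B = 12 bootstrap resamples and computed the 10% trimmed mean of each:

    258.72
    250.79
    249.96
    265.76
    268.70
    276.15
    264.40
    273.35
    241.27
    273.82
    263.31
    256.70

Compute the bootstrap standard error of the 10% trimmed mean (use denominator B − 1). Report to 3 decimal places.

Bootstrap SE is the standard deviation of the 12 replicate 10% trimmed means.
Mean of replicates: (258.72 + 250.79 + 249.96 + 265.76 + 268.70 + 276.15 + 264.40 + 273.35 + 241.27 + 273.82 + 263.31 + 256.70) / 12 = 3142.9300 / 12 = 261.9108
Sum of squared deviations: (−3.1908)² + (−11.1208)² + (−11.9508)² + (+3.8492)² + (+6.7892)² + (+14.2392)² + (+2.4892)² + (+11.4392)² + (−20.6408)² + (+11.9092)² + (+1.3992)² + (−5.2108)² = 1274.3727
Variance = 1274.3727 / 11 = 115.8521
SE* = √115.8521

SE* = 10.763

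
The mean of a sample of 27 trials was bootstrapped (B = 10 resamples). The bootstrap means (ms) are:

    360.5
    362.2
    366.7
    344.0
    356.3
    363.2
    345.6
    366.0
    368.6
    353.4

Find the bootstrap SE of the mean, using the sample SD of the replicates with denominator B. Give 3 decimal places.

SE* = 8.201

Bootstrap SE is the standard deviation of the 10 replicate means.
Mean of replicates: (360.5 + 362.2 + 366.7 + 344.0 + 356.3 + 363.2 + 345.6 + 366.0 + 368.6 + 353.4) / 10 = 3586.5000 / 10 = 358.6500
Sum of squared deviations: (+1.8500)² + (+3.5500)² + (+8.0500)² + (−14.6500)² + (−2.3500)² + (+4.5500)² + (−13.0500)² + (+7.3500)² + (+9.9500)² + (−5.2500)² = 672.5650
Variance = 672.5650 / 10 = 67.2565
SE* = √67.2565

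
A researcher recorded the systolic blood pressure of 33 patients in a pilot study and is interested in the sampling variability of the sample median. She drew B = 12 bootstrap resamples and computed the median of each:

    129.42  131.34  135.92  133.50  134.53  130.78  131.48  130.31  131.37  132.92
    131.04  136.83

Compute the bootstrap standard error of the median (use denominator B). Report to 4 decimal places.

SE* = 2.2127

Bootstrap SE is the standard deviation of the 12 replicate medians.
Mean of replicates: (129.42 + 131.34 + 135.92 + 133.50 + 134.53 + 130.78 + 131.48 + 130.31 + 131.37 + 132.92 + 131.04 + 136.83) / 12 = 1589.44000 / 12 = 132.45333
Sum of squared deviations: (−3.03333)² + (−1.11333)² + (+3.46667)² + (+1.04667)² + (+2.07667)² + (−1.67333)² + (−0.97333)² + (−2.14333)² + (−1.08333)² + (+0.46667)² + (−1.41333)² + (+4.37667)² = 58.75187
Variance = 58.75187 / 12 = 4.89599
SE* = √4.89599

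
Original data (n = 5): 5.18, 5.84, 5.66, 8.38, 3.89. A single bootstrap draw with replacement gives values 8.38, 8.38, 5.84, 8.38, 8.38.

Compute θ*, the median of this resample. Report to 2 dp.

θ* = 8.38

Sorted: 5.84, 8.38, 8.38, 8.38, 8.38
Median = middle value = 8.38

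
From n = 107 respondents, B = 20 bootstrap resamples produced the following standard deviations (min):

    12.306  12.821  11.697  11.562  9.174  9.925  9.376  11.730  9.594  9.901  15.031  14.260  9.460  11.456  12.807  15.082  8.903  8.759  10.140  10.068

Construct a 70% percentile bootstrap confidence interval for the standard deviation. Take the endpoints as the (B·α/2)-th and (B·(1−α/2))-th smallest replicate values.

Sorted replicates: 8.759, 8.903, 9.174, 9.376, 9.460, 9.594, 9.901, 9.925, 10.068, 10.140, 11.456, 11.562, 11.697, 11.730, 12.306, 12.807, 12.821, 14.260, 15.031, 15.082
α = 0.30; lower rank = 20 × 0.150 = 3; upper rank = 20 × 0.850 = 17.
The 3rd smallest replicate is 9.174; the 17th is 12.821.

(9.174, 12.821)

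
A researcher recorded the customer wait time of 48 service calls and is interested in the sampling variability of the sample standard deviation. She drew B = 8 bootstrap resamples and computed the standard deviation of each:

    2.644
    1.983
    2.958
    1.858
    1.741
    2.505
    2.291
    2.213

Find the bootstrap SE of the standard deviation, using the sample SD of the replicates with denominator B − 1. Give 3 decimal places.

SE* = 0.415

Bootstrap SE is the standard deviation of the 8 replicate standard deviations.
Mean of replicates: (2.644 + 1.983 + 2.958 + 1.858 + 1.741 + 2.505 + 2.291 + 2.213) / 8 = 18.1930 / 8 = 2.2741
Sum of squared deviations: (+0.3699)² + (−0.2911)² + (+0.6839)² + (−0.4161)² + (−0.5331)² + (+0.2309)² + (+0.0169)² + (−0.0611)² = 1.2040
Variance = 1.2040 / 7 = 0.1720
SE* = √0.1720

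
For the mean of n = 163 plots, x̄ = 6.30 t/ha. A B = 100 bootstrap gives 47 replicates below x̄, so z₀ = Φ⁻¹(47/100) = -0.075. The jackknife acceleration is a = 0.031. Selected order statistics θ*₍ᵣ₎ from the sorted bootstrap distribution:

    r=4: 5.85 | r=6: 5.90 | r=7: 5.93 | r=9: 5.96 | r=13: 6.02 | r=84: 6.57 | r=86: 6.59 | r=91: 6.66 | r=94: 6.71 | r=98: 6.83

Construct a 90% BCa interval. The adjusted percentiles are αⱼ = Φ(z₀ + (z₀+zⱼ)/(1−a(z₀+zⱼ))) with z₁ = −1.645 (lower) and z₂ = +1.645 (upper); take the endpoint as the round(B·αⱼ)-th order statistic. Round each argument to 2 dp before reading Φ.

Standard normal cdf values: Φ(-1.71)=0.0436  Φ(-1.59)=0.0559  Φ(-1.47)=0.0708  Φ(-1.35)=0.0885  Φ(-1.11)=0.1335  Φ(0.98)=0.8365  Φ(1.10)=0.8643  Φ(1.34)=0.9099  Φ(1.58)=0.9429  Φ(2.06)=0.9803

(5.85, 6.71)

Lower: z₀ + z₁ = -0.075 + (-1.645) = -1.720; 1 − a(z₀+z₁) = 1 − (0.031)(-1.720) = 1.0533; argument = -0.075 + (-1.720)/1.0533 = -1.7079 → -1.71.
α₁ = Φ(-1.71) = 0.0436; rank = round(100 × 0.0436) = 4; θ*₍4₎ = 5.85.
Upper: z₀ + z₂ = 1.570; 1 − a(z₀+z₂) = 0.9513; argument = 1.5753 → 1.58; α₂ = 0.9429; rank = 94; θ*₍94₎ = 6.71.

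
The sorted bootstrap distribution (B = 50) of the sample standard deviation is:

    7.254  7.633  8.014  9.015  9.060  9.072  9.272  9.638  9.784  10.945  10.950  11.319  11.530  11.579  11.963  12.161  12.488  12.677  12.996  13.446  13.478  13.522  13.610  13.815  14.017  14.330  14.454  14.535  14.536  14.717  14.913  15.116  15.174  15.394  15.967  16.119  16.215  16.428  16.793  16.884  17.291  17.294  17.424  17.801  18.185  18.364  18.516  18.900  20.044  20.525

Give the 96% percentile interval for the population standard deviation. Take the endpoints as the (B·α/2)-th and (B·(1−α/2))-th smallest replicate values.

(7.254, 20.044)

α = 0.04; lower rank = 50 × 0.020 = 1; upper rank = 50 × 0.980 = 49.
The 1st smallest replicate is 7.254; the 49th is 20.044.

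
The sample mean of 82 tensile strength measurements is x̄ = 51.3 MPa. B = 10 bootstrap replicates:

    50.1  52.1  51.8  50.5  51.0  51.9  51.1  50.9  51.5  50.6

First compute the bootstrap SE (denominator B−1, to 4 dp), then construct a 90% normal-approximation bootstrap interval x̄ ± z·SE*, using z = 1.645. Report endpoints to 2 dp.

(50.21, 52.39)

Mean of replicates = 51.1500; sum of squared deviations = 3.9250; SE* = √(3.9250/9) = 0.6604
Margin = 1.645 × 0.6604 = 1.086
Interval: 51.3 ± 1.086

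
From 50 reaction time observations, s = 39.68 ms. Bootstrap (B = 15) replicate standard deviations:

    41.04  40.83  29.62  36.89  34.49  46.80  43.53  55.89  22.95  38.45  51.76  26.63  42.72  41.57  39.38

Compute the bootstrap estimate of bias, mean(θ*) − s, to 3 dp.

bias = −0.177

mean(θ*) = (41.04 + 40.83 + 29.62 + 36.89 + 34.49 + 46.80 + 43.53 + 55.89 + 22.95 + 38.45 + 51.76 + 26.63 + 42.72 + 41.57 + 39.38) / 15 = 39.5033
bias = 39.5033 − 39.68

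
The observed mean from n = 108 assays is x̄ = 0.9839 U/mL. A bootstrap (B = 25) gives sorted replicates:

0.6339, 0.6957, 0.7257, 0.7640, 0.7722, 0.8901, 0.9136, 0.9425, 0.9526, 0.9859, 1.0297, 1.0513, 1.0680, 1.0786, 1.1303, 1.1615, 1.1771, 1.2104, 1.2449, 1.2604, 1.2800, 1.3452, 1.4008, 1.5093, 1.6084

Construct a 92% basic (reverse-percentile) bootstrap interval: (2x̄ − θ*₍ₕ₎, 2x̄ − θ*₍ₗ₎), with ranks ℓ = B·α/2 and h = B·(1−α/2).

Percentile endpoints at ranks 1 and 24: θ*₍1₎ = 0.6339, θ*₍24₎ = 1.5093.
Basic interval reflects these around x̄:
  lower = 2 × 0.9839 − 1.5093 = 0.4585
  upper = 2 × 0.9839 − 0.6339 = 1.3339

(0.4585, 1.3339)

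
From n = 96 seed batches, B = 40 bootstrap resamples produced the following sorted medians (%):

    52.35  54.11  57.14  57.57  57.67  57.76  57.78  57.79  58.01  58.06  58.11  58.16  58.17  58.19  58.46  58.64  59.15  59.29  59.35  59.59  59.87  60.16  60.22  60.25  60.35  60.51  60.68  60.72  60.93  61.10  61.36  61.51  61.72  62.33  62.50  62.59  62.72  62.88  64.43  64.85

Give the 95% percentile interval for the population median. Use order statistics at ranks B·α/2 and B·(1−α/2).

α = 0.05; lower rank = 40 × 0.025 = 1; upper rank = 40 × 0.975 = 39.
The 1st smallest replicate is 52.35; the 39th is 64.43.

(52.35, 64.43)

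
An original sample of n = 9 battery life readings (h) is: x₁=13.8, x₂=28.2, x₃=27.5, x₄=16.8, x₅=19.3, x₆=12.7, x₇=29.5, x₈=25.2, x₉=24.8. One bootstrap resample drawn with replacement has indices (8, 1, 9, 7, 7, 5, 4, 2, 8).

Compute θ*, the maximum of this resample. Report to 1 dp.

θ* = 29.5

Resample values: 25.2, 13.8, 24.8, 29.5, 29.5, 19.3, 16.8, 28.2, 25.2.
Maximum = 29.5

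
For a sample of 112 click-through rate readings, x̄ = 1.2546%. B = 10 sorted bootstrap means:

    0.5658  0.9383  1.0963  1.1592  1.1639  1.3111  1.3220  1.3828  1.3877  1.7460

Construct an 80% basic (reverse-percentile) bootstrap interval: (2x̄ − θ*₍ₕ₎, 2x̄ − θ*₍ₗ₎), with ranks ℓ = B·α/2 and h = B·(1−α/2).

(1.1215, 1.9434)

Percentile endpoints at ranks 1 and 9: θ*₍1₎ = 0.5658, θ*₍9₎ = 1.3877.
Basic interval reflects these around x̄:
  lower = 2 × 1.2546 − 1.3877 = 1.1215
  upper = 2 × 1.2546 − 0.5658 = 1.9434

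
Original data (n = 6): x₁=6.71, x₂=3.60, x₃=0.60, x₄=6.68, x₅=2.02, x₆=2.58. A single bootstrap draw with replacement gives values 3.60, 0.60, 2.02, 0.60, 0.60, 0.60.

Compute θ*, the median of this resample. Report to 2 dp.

Sorted: 0.60, 0.60, 0.60, 0.60, 2.02, 3.60
Median = average of the two middle values = 0.60

θ* = 0.60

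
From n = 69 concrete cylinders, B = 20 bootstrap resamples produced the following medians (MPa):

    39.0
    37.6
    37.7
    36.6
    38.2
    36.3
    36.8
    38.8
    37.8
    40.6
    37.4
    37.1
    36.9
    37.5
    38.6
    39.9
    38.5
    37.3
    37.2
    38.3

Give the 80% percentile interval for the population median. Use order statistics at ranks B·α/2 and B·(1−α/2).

Sorted replicates: 36.3, 36.6, 36.8, 36.9, 37.1, 37.2, 37.3, 37.4, 37.5, 37.6, 37.7, 37.8, 38.2, 38.3, 38.5, 38.6, 38.8, 39.0, 39.9, 40.6
α = 0.20; lower rank = 20 × 0.100 = 2; upper rank = 20 × 0.900 = 18.
The 2nd smallest replicate is 36.6; the 18th is 39.0.

(36.6, 39.0)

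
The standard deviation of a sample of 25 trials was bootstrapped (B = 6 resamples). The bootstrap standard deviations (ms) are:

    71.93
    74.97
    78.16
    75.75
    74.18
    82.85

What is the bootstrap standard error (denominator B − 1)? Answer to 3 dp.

SE* = 3.795

Bootstrap SE is the standard deviation of the 6 replicate standard deviations.
Mean of replicates: (71.93 + 74.97 + 78.16 + 75.75 + 74.18 + 82.85) / 6 = 457.8400 / 6 = 76.3067
Sum of squared deviations: (−4.3767)² + (−1.3367)² + (+1.8533)² + (−0.5567)² + (−2.1267)² + (+6.5433)² = 72.0245
Variance = 72.0245 / 5 = 14.4049
SE* = √14.4049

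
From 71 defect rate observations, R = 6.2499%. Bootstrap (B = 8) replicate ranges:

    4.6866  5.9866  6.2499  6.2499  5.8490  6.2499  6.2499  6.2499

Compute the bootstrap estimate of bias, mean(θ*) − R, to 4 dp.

mean(θ*) = (4.6866 + 5.9866 + 6.2499 + 6.2499 + 5.8490 + 6.2499 + 6.2499 + 6.2499) / 8 = 5.97146
bias = 5.97146 − 6.2499

bias = −0.2784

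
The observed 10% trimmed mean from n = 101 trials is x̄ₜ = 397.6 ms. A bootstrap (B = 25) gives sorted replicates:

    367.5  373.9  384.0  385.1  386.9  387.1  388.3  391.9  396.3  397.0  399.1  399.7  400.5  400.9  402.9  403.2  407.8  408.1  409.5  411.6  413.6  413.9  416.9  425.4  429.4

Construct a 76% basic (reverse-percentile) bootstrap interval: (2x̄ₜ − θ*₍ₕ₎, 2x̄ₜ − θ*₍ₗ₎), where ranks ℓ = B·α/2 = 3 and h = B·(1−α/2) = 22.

Percentile endpoints at ranks 3 and 22: θ*₍3₎ = 384.0, θ*₍22₎ = 413.9.
Basic interval reflects these around x̄ₜ:
  lower = 2 × 397.6 − 413.9 = 381.3
  upper = 2 × 397.6 − 384.0 = 411.2

(381.3, 411.2)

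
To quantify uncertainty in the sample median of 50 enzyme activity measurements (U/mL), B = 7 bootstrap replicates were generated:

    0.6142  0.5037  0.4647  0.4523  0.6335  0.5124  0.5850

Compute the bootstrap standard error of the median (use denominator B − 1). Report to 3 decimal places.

Bootstrap SE is the standard deviation of the 7 replicate medians.
Mean of replicates: (0.6142 + 0.5037 + 0.4647 + 0.4523 + 0.6335 + 0.5124 + 0.5850) / 7 = 3.76580 / 7 = 0.53797
Sum of squared deviations: (+0.07623)² + (−0.03427)² + (−0.07327)² + (−0.08567)² + (+0.09553)² + (−0.02557)² + (+0.04703)² = 0.03168
Variance = 0.03168 / 6 = 0.00528
SE* = √0.00528

SE* = 0.073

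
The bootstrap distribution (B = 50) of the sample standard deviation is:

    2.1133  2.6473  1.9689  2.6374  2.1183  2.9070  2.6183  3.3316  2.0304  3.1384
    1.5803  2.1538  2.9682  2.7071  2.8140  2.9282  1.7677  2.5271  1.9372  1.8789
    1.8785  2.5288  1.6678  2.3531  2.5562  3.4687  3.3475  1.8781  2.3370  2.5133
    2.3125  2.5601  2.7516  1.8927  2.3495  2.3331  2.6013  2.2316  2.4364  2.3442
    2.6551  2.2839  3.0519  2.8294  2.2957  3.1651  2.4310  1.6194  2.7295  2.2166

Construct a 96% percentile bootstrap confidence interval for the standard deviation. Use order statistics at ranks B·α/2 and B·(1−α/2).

(1.5803, 3.3475)

Sorted replicates: 1.5803, 1.6194, 1.6678, 1.7677, 1.8781, 1.8785, 1.8789, 1.8927, 1.9372, 1.9689, 2.0304, 2.1133, 2.1183, 2.1538, 2.2166, 2.2316, 2.2839, 2.2957, 2.3125, 2.3331, 2.3370, 2.3442, 2.3495, 2.3531, 2.4310, 2.4364, 2.5133, 2.5271, 2.5288, 2.5562, 2.5601, 2.6013, 2.6183, 2.6374, 2.6473, 2.6551, 2.7071, 2.7295, 2.7516, 2.8140, 2.8294, 2.9070, 2.9282, 2.9682, 3.0519, 3.1384, 3.1651, 3.3316, 3.3475, 3.4687
α = 0.04; lower rank = 50 × 0.020 = 1; upper rank = 50 × 0.980 = 49.
The 1st smallest replicate is 1.5803; the 49th is 3.3475.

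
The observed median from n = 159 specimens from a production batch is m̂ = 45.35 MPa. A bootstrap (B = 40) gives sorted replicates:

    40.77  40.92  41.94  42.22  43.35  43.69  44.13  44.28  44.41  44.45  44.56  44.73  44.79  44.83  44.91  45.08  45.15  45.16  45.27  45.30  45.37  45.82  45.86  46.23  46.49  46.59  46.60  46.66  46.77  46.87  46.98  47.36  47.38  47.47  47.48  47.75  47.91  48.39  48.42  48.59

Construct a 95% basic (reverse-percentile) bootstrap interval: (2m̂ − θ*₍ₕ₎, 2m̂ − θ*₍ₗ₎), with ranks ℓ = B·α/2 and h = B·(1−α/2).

(42.28, 49.93)

Percentile endpoints at ranks 1 and 39: θ*₍1₎ = 40.77, θ*₍39₎ = 48.42.
Basic interval reflects these around m̂:
  lower = 2 × 45.35 − 48.42 = 42.28
  upper = 2 × 45.35 − 40.77 = 49.93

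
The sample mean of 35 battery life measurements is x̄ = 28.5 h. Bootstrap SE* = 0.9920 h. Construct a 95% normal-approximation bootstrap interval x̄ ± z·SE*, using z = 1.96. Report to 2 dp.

Margin = 1.96 × 0.9920 = 1.944
Interval: 28.5 ± 1.944

(26.56, 30.44)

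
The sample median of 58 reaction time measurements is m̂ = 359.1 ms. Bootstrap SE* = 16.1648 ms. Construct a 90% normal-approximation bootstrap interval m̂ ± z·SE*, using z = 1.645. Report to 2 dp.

Margin = 1.645 × 16.1648 = 26.591
Interval: 359.1 ± 26.591

(332.51, 385.69)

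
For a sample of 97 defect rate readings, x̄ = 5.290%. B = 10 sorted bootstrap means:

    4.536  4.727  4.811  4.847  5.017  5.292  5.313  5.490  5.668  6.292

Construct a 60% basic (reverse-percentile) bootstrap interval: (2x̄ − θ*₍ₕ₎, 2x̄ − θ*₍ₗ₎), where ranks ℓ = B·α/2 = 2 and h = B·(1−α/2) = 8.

(5.090, 5.853)

Percentile endpoints at ranks 2 and 8: θ*₍2₎ = 4.727, θ*₍8₎ = 5.490.
Basic interval reflects these around x̄:
  lower = 2 × 5.290 − 5.490 = 5.090
  upper = 2 × 5.290 − 4.727 = 5.853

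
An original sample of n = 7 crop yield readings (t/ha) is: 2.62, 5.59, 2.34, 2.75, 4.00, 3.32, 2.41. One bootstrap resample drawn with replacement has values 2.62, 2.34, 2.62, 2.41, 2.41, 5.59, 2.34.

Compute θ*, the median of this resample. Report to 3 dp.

θ* = 2.410

Sorted: 2.34, 2.34, 2.41, 2.41, 2.62, 2.62, 5.59
Median = middle value = 2.410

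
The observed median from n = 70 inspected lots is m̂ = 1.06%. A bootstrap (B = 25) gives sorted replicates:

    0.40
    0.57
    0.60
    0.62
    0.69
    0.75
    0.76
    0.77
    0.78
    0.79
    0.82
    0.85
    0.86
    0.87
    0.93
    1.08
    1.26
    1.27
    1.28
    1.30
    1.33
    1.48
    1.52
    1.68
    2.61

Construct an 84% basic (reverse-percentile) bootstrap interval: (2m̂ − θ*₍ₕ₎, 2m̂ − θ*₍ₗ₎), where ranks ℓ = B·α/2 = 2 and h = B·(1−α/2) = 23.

(0.60, 1.55)

Percentile endpoints at ranks 2 and 23: θ*₍2₎ = 0.57, θ*₍23₎ = 1.52.
Basic interval reflects these around m̂:
  lower = 2 × 1.06 − 1.52 = 0.60
  upper = 2 × 1.06 − 0.57 = 1.55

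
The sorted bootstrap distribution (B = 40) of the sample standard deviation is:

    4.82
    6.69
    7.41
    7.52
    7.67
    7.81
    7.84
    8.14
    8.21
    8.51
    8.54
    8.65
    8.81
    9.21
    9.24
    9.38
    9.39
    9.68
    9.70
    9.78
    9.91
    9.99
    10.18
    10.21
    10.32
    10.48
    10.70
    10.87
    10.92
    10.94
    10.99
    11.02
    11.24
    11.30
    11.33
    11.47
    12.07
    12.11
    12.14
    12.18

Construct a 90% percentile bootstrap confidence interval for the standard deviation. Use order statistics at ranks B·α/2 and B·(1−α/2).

α = 0.10; lower rank = 40 × 0.050 = 2; upper rank = 40 × 0.950 = 38.
The 2nd smallest replicate is 6.69; the 38th is 12.11.

(6.69, 12.11)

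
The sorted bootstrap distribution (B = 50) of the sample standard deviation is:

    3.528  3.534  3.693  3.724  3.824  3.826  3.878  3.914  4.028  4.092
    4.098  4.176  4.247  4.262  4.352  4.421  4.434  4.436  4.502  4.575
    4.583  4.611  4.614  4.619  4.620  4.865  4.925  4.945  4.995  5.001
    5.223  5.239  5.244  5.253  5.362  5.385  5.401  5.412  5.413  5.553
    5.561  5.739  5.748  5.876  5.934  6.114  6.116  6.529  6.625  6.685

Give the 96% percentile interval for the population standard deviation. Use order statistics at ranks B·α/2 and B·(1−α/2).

(3.528, 6.625)

α = 0.04; lower rank = 50 × 0.020 = 1; upper rank = 50 × 0.980 = 49.
The 1st smallest replicate is 3.528; the 49th is 6.625.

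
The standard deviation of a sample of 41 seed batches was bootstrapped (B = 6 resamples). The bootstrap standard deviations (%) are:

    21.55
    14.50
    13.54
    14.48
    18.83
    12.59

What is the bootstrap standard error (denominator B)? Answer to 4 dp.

SE* = 3.1887

Bootstrap SE is the standard deviation of the 6 replicate standard deviations.
Mean of replicates: (21.55 + 14.50 + 13.54 + 14.48 + 18.83 + 12.59) / 6 = 95.49000 / 6 = 15.91500
Sum of squared deviations: (+5.63500)² + (−1.41500)² + (−2.37500)² + (−1.43500)² + (+2.91500)² + (−3.32500)² = 61.00815
Variance = 61.00815 / 6 = 10.16803
SE* = √10.16803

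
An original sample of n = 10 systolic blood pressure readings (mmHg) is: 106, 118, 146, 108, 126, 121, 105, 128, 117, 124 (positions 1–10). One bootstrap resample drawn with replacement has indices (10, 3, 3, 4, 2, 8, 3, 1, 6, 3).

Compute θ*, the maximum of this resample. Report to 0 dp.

θ* = 146

Resample values: 124, 146, 146, 108, 118, 128, 146, 106, 121, 146.
Maximum = 146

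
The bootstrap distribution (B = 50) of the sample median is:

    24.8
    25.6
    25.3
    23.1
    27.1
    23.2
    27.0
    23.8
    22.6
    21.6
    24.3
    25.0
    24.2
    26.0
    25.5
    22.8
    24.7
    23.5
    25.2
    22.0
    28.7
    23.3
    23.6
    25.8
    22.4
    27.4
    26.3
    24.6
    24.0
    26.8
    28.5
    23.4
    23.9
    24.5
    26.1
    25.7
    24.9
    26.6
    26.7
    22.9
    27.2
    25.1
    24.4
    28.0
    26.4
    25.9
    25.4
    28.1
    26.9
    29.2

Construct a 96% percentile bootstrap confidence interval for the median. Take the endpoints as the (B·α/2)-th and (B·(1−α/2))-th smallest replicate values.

(21.6, 28.7)

Sorted replicates: 21.6, 22.0, 22.4, 22.6, 22.8, 22.9, 23.1, 23.2, 23.3, 23.4, 23.5, 23.6, 23.8, 23.9, 24.0, 24.2, 24.3, 24.4, 24.5, 24.6, 24.7, 24.8, 24.9, 25.0, 25.1, 25.2, 25.3, 25.4, 25.5, 25.6, 25.7, 25.8, 25.9, 26.0, 26.1, 26.3, 26.4, 26.6, 26.7, 26.8, 26.9, 27.0, 27.1, 27.2, 27.4, 28.0, 28.1, 28.5, 28.7, 29.2
α = 0.04; lower rank = 50 × 0.020 = 1; upper rank = 50 × 0.980 = 49.
The 1st smallest replicate is 21.6; the 49th is 28.7.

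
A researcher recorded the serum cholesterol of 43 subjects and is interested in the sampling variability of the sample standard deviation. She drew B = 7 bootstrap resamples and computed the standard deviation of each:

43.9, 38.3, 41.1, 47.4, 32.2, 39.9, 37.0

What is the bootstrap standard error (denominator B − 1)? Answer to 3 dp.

SE* = 4.898

Bootstrap SE is the standard deviation of the 7 replicate standard deviations.
Mean of replicates: (43.9 + 38.3 + 41.1 + 47.4 + 32.2 + 39.9 + 37.0) / 7 = 279.8000 / 7 = 39.9714
Sum of squared deviations: (+3.9286)² + (−1.6714)² + (+1.1286)² + (+7.4286)² + (−7.7714)² + (−0.0714)² + (−2.9714)² = 143.9143
Variance = 143.9143 / 6 = 23.9857
SE* = √23.9857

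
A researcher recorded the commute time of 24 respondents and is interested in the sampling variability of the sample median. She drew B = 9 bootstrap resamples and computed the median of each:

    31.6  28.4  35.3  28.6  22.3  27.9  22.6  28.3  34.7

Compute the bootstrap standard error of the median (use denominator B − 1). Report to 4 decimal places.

SE* = 4.5665

Bootstrap SE is the standard deviation of the 9 replicate medians.
Mean of replicates: (31.6 + 28.4 + 35.3 + 28.6 + 22.3 + 27.9 + 22.6 + 28.3 + 34.7) / 9 = 259.70000 / 9 = 28.85556
Sum of squared deviations: (+2.74444)² + (−0.45556)² + (+6.44444)² + (−0.25556)² + (−6.55556)² + (−0.95556)² + (−6.25556)² + (−0.55556)² + (+5.84444)² = 166.82222
Variance = 166.82222 / 8 = 20.85278
SE* = √20.85278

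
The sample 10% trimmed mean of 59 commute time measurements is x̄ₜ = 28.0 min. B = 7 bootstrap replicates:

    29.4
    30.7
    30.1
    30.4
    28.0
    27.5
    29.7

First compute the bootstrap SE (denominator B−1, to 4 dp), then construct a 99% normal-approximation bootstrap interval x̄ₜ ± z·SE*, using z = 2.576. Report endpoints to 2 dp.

Mean of replicates = 29.4000; sum of squared deviations = 8.8400; SE* = √(8.8400/6) = 1.2138
Margin = 2.576 × 1.2138 = 3.127
Interval: 28.0 ± 3.127

(24.87, 31.13)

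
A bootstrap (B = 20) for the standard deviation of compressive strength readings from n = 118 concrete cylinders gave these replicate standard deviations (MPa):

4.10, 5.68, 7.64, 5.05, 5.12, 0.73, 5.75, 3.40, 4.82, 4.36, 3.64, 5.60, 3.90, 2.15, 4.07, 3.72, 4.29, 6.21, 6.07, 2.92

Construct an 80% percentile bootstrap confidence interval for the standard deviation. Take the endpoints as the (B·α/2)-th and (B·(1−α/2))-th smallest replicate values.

(2.15, 6.07)

Sorted replicates: 0.73, 2.15, 2.92, 3.40, 3.64, 3.72, 3.90, 4.07, 4.10, 4.29, 4.36, 4.82, 5.05, 5.12, 5.60, 5.68, 5.75, 6.07, 6.21, 7.64
α = 0.20; lower rank = 20 × 0.100 = 2; upper rank = 20 × 0.900 = 18.
The 2nd smallest replicate is 2.15; the 18th is 6.07.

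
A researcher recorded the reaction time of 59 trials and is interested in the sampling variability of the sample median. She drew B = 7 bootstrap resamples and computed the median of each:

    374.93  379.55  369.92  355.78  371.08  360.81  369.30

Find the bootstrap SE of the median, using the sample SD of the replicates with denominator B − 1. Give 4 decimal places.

Bootstrap SE is the standard deviation of the 7 replicate medians.
Mean of replicates: (374.93 + 379.55 + 369.92 + 355.78 + 371.08 + 360.81 + 369.30) / 7 = 2581.37000 / 7 = 368.76714
Sum of squared deviations: (+6.16286)² + (+10.78286)² + (+1.15286)² + (−12.98714)² + (+2.31286)² + (−7.95714)² + (+0.53286)² = 393.19514
Variance = 393.19514 / 6 = 65.53252
SE* = √65.53252

SE* = 8.0952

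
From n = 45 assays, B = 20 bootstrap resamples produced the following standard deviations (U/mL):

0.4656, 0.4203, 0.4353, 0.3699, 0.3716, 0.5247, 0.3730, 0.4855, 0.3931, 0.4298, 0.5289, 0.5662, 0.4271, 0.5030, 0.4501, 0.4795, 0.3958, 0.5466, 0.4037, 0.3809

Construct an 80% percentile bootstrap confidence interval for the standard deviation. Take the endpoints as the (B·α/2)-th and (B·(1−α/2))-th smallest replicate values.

(0.3716, 0.5289)

Sorted replicates: 0.3699, 0.3716, 0.3730, 0.3809, 0.3931, 0.3958, 0.4037, 0.4203, 0.4271, 0.4298, 0.4353, 0.4501, 0.4656, 0.4795, 0.4855, 0.5030, 0.5247, 0.5289, 0.5466, 0.5662
α = 0.20; lower rank = 20 × 0.100 = 2; upper rank = 20 × 0.900 = 18.
The 2nd smallest replicate is 0.3716; the 18th is 0.5289.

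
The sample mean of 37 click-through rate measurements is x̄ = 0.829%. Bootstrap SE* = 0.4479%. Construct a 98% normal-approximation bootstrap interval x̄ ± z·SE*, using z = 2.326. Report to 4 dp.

(-0.2128, 1.8708)

Margin = 2.326 × 0.4479 = 1.04182
Interval: 0.829 ± 1.04182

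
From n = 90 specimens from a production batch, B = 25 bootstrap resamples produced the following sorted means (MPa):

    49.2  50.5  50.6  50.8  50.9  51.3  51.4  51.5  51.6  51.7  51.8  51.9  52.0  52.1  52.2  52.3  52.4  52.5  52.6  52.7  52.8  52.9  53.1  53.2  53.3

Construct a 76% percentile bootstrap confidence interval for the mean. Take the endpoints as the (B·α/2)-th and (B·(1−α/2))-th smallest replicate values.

α = 0.24; lower rank = 25 × 0.120 = 3; upper rank = 25 × 0.880 = 22.
The 3rd smallest replicate is 50.6; the 22nd is 52.9.

(50.6, 52.9)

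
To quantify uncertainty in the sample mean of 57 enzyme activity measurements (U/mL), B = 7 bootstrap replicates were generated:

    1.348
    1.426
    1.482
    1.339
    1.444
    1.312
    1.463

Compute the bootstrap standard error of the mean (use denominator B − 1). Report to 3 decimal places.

Bootstrap SE is the standard deviation of the 7 replicate means.
Mean of replicates: (1.348 + 1.426 + 1.482 + 1.339 + 1.444 + 1.312 + 1.463) / 7 = 9.8140 / 7 = 1.4020
Sum of squared deviations: (−0.0540)² + (+0.0240)² + (+0.0800)² + (−0.0630)² + (+0.0420)² + (−0.0900)² + (+0.0610)² = 0.0274
Variance = 0.0274 / 6 = 0.0046
SE* = √0.0046

SE* = 0.068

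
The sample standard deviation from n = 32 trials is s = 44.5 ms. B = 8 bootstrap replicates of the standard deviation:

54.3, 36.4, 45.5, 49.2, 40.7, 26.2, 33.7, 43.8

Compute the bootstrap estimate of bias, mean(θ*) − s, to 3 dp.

mean(θ*) = (54.3 + 36.4 + 45.5 + 49.2 + 40.7 + 26.2 + 33.7 + 43.8) / 8 = 41.2250
bias = 41.2250 − 44.5

bias = −3.275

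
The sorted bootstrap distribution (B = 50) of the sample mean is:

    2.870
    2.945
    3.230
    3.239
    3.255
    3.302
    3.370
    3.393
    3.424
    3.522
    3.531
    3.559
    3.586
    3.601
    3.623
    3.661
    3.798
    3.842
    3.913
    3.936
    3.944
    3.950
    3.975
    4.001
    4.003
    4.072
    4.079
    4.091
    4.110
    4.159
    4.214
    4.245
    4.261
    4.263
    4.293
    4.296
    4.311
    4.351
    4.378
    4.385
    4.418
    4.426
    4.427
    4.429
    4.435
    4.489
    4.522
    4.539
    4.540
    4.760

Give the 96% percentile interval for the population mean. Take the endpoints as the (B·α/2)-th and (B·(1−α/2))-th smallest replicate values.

(2.870, 4.540)

α = 0.04; lower rank = 50 × 0.020 = 1; upper rank = 50 × 0.980 = 49.
The 1st smallest replicate is 2.870; the 49th is 4.540.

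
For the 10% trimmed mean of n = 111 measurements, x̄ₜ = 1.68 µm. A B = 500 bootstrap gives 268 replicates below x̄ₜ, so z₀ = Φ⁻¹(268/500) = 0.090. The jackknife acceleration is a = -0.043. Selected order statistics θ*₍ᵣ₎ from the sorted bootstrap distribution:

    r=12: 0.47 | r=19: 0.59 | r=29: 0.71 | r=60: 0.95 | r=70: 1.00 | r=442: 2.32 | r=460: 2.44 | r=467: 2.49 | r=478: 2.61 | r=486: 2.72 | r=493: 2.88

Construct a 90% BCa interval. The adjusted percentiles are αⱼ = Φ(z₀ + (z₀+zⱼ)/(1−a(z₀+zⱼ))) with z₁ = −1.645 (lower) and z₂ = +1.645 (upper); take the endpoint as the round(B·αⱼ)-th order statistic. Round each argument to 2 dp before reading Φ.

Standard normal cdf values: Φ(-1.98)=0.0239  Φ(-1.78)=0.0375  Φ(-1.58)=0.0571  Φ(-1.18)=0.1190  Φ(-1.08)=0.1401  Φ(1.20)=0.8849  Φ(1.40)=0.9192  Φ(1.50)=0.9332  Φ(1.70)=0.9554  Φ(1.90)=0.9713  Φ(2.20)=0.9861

Lower: z₀ + z₁ = 0.090 + (-1.645) = -1.555; 1 − a(z₀+z₁) = 1 − (-0.043)(-1.555) = 0.9331; argument = 0.090 + (-1.555)/0.9331 = -1.5764 → -1.58.
α₁ = Φ(-1.58) = 0.0571; rank = round(500 × 0.0571) = 29; θ*₍29₎ = 0.71.
Upper: z₀ + z₂ = 1.735; 1 − a(z₀+z₂) = 1.0746; argument = 1.7045 → 1.70; α₂ = 0.9554; rank = 478; θ*₍478₎ = 2.61.

(0.71, 2.61)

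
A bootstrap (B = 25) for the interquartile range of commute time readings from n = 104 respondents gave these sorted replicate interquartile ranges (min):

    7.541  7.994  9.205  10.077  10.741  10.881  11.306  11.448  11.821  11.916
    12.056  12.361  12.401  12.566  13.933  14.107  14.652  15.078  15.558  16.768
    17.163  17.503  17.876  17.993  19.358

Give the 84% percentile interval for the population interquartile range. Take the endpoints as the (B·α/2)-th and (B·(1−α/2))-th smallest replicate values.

(7.994, 17.876)

α = 0.16; lower rank = 25 × 0.080 = 2; upper rank = 25 × 0.920 = 23.
The 2nd smallest replicate is 7.994; the 23rd is 17.876.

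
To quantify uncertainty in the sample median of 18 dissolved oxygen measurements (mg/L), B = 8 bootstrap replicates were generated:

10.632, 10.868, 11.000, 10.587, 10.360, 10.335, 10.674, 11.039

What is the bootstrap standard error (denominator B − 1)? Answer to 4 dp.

Bootstrap SE is the standard deviation of the 8 replicate medians.
Mean of replicates: (10.632 + 10.868 + 11.000 + 10.587 + 10.360 + 10.335 + 10.674 + 11.039) / 8 = 85.49500 / 8 = 10.68688
Sum of squared deviations: (−0.05488)² + (+0.18112)² + (+0.31312)² + (−0.09988)² + (−0.32688)² + (−0.35187)² + (−0.01288)² + (+0.35212)² = 0.49866
Variance = 0.49866 / 7 = 0.07124
SE* = √0.07124

SE* = 0.2669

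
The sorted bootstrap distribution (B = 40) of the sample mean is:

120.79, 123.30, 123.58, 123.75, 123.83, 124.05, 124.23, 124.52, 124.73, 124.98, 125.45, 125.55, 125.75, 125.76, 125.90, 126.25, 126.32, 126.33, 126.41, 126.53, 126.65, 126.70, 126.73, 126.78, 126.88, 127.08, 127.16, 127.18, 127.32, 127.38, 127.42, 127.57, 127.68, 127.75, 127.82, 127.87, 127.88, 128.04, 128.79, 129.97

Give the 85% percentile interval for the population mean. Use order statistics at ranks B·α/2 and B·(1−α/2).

α = 0.15; lower rank = 40 × 0.075 = 3; upper rank = 40 × 0.925 = 37.
The 3rd smallest replicate is 123.58; the 37th is 127.88.

(123.58, 127.88)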